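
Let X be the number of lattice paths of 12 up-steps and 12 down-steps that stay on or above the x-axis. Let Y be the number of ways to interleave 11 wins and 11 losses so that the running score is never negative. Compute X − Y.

A Dyck path with 12 up-steps and 12 down-steps has semilength 12, so there are C_12 of them. So X = C_12 = 208012.
Reading a vote for the leader as '(' and for the other as ')' turns such a sequence into a balanced string of 11 pairs, so the count is C_11. So Y = C_11 = 58786.
X − Y = 208012 − 58786 = 149226.

149226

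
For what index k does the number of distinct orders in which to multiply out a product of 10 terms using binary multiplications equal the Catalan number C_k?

Ways to associate a product of 10 factors correspond to binary trees on 10 leaves, so the count is C_9.

9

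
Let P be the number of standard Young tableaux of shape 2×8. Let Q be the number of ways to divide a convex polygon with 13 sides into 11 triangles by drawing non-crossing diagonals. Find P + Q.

By the hook-length formula (or a Dyck-path bijection), SYT of shape 2×8 number C_8. So P = C_8 = 1430.
The number of triangulations of a 13-gon is the Catalan number C_11 (index = sides − 2). So Q = C_11 = 58786.
P + Q = 1430 + 58786 = 60216.

60216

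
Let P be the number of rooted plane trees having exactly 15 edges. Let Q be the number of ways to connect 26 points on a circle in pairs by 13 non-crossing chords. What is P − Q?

Rooted ordered trees with n edges are counted by C_n; here n = 15. So P = C_15 = 9694845.
Non-crossing perfect matchings of 2n points on a circle are counted by C_n; with 26 points, n = 13. So Q = C_13 = 742900.
P − Q = 9694845 − 742900 = 8951945.

8951945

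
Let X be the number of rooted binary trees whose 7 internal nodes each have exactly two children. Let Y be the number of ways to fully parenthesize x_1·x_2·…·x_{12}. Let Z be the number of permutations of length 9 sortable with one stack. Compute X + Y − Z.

54353

The number of full binary trees on 7 internal nodes is the Catalan number C_7. So X = C_7 = 429.
Bracketing 12 factors into binary products is counted by C_{12−1} = C_11. So Y = C_11 = 58786.
By Knuth's characterisation, the stack-sortable permutations of length 9 are the 231-avoiders, numbering C_9. So Z = C_9 = 4862.
X + Y − Z = 429 + 58786 − 4862 = 54353.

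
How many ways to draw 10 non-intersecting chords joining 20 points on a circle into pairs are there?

16796

Pairing 20 circle points by 10 non-crossing chords gives C_10 matchings.
C_10 = C(20,10)/11 = 184756/11 = 16796.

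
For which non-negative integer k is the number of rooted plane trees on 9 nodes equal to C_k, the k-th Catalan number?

Rooted ordered (plane) trees on m nodes have m−1 edges and are counted by C_{m−1}; m = 9 gives C_8.

8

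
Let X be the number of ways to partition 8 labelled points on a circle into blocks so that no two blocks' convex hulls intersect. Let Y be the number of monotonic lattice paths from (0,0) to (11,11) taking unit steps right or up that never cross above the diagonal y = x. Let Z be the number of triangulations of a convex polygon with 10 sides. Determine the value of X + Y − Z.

Non-crossing partitions of an n-element set are counted by C_n; here n = 8. So X = C_8 = 1430.
Monotone paths in an n×n grid that stay weakly below the diagonal are counted by C_n; here n = 11. So Y = C_11 = 58786.
The number of triangulations of a 10-gon is the Catalan number C_8 (index = sides − 2). So Z = C_8 = 1430.
X + Y − Z = 1430 + 58786 − 1430 = 58786.

58786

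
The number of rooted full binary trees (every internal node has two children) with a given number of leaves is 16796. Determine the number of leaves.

Full binary trees with L leaves are counted by C_{L−1}. Since C_10 = 16796, the index is 10.
So the index is 10, and the number of leaves is 10 + 1 = 11.

11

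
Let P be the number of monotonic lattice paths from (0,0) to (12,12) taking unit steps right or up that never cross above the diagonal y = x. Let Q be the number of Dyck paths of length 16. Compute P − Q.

206582

Monotone paths in an n×n grid that stay weakly below the diagonal are counted by C_n; here n = 12. So P = C_12 = 208012.
A Dyck path with 8 up-steps and 8 down-steps has semilength 8, so there are C_8 of them. So Q = C_8 = 1430.
P − Q = 208012 − 1430 = 206582.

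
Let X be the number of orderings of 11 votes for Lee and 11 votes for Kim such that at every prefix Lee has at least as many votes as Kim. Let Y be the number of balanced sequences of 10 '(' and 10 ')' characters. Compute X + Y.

75582

Ballot sequences with n votes each where one side never trails are Dyck words, counted by C_n; here n = 11. So X = C_11 = 58786.
With 10 pairs the number of balanced bracket strings is the Catalan number C_10. So Y = C_10 = 16796.
X + Y = 58786 + 16796 = 75582.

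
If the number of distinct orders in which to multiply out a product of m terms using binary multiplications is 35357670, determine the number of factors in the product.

Parenthesizations of m factors are counted by C_{m−1}. Since C_16 = 35357670, the index is 16.
So the index is 16, and the number of factors is 16 + 1 = 17.

17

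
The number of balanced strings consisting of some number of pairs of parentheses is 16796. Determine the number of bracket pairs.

Balanced strings of n bracket-pairs are counted by C_n; 16796 = C_10.

10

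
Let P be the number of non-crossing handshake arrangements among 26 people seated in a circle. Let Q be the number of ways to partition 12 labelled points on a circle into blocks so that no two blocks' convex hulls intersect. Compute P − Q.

534888

With 26 = 2·13 people, non-crossing handshake pairings are non-crossing perfect matchings on a circle, counted by C_13. So P = C_13 = 742900.
Non-crossing partitions of an n-element set are counted by C_n; here n = 12. So Q = C_12 = 208012.
P − Q = 742900 − 208012 = 534888.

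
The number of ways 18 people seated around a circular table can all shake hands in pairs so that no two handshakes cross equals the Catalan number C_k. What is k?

Non-crossing handshake pairings of 2n people are counted by C_n; 18 people gives n = 9.

9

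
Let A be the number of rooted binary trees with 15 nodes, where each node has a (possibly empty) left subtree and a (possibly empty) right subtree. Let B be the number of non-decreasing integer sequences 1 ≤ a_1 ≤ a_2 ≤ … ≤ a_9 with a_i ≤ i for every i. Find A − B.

Binary trees (left/right distinguished) on n nodes are counted by C_n; here n = 15. So A = C_15 = 9694845.
Weakly increasing sequences with a_i ≤ i biject with Dyck paths of semilength 9, so there are C_9. So B = C_9 = 4862.
A − B = 9694845 − 4862 = 9689983.

9689983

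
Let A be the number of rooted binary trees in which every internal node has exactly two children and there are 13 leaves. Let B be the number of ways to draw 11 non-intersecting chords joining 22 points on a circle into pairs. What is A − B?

Full binary trees with 13 leaves have 13−1 = 12 internal nodes, so there are C_12 of them. So A = C_12 = 208012.
Pairing 22 circle points by 11 non-crossing chords gives C_11 matchings. So B = C_11 = 58786.
A − B = 208012 − 58786 = 149226.

149226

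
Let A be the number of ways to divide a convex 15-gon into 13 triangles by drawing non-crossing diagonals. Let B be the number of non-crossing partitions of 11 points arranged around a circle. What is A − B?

684114

Triangulations of a convex m-gon are counted by C_{m−2}; with m = 15 this is C_13. So A = C_13 = 742900.
Non-crossing partitions of an n-element set are counted by C_n; here n = 11. So B = C_11 = 58786.
A − B = 742900 − 58786 = 684114.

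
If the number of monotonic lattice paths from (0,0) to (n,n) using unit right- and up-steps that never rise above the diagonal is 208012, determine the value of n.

12

Such diagonal-avoiding paths in an n×n grid are counted by C_n. Since C_12 = 208012, the index is 12.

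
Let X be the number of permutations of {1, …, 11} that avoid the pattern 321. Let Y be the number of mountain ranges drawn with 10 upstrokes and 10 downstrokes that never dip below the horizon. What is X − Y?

For any fixed pattern of length 3, the pattern-avoiding permutations of [11] number C_11. So X = C_11 = 58786.
A Dyck path with 10 up-steps and 10 down-steps has semilength 10, so there are C_10 of them. So Y = C_10 = 16796.
X − Y = 58786 − 16796 = 41990.

41990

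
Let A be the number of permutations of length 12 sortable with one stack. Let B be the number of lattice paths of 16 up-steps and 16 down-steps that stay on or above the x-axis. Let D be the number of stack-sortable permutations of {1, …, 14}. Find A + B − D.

Stack-sortable permutations are exactly the 231-avoiding ones, counted by C_n; here n = 12. So A = C_12 = 208012.
A Dyck path with 16 up-steps and 16 down-steps has semilength 16, so there are C_16 of them. So B = C_16 = 35357670.
By Knuth's characterisation, the stack-sortable permutations of length 14 are the 231-avoiders, numbering C_14. So D = C_14 = 2674440.
A + B − D = 208012 + 35357670 − 2674440 = 32891242.

32891242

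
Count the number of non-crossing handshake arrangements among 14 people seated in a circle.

429

With 14 = 2·7 people, non-crossing handshake pairings are non-crossing perfect matchings on a circle, counted by C_7.
C_7 = 429.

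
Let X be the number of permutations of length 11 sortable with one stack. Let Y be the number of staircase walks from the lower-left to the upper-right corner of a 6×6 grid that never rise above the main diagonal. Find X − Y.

58654

By Knuth's characterisation, the stack-sortable permutations of length 11 are the 231-avoiders, numbering C_11. So X = C_11 = 58786.
Monotone paths in an n×n grid that stay weakly below the diagonal are counted by C_n; here n = 6. So Y = C_6 = 132.
X − Y = 58786 − 132 = 58654.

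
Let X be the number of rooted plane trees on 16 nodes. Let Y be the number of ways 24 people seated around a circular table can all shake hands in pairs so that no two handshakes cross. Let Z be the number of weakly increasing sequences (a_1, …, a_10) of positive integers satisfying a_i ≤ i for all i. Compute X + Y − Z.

9886061

Rooted ordered (plane) trees on m nodes have m−1 edges and are counted by C_{m−1}; m = 16 gives C_15. So X = C_15 = 9694845.
With 24 = 2·12 people, non-crossing handshake pairings are non-crossing perfect matchings on a circle, counted by C_12. So Y = C_12 = 208012.
Weakly increasing sequences with a_i ≤ i biject with Dyck paths of semilength 10, so there are C_10. So Z = C_10 = 16796.
X + Y − Z = 9694845 + 208012 − 16796 = 9886061.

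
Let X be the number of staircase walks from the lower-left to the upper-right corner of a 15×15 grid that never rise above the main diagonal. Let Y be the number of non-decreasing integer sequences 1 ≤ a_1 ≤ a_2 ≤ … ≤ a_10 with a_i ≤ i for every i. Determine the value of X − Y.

9678049

Sub-diagonal monotone paths from (0,0) to (15,15) biject with Dyck paths of semilength 15, giving C_15. So X = C_15 = 9694845.
Weakly increasing sequences with a_i ≤ i biject with Dyck paths of semilength 10, so there are C_10. So Y = C_10 = 16796.
X − Y = 9694845 − 16796 = 9678049.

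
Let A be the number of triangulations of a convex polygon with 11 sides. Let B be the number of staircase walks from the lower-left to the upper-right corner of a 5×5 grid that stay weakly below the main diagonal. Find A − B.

4820

A convex 11-gon is triangulated into 9 triangles, and the number of such triangulations is the Catalan number C_{11−2} = C_9. So A = C_9 = 4862.
Monotone paths in an n×n grid that stay weakly below the diagonal are counted by C_n; here n = 5. So B = C_5 = 42.
A − B = 4862 − 42 = 4820.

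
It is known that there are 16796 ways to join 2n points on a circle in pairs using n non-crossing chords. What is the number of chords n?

10

Non-crossing pairings of 2n points on a circle are counted by C_n. Since C_10 = 16796, the index is 10.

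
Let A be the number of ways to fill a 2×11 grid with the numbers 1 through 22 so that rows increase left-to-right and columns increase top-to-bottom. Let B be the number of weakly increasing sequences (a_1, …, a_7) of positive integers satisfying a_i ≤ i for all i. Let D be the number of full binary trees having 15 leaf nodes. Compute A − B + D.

2732797

Standard Young tableaux of shape 2×n are counted by C_n; here n = 11. So A = C_11 = 58786.
Such sub-staircase sequences of length n are counted by C_n; here n = 7. So B = C_7 = 429.
Full binary trees with 15 leaves have 15−1 = 14 internal nodes, so there are C_14 of them. So D = C_14 = 2674440.
A − B + D = 58786 − 429 + 2674440 = 2732797.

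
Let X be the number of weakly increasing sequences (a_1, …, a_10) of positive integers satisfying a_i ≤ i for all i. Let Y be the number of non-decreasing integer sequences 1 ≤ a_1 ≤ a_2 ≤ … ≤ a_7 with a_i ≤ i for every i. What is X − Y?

16367

Such sub-staircase sequences of length n are counted by C_n; here n = 10. So X = C_10 = 16796.
Weakly increasing sequences with a_i ≤ i biject with Dyck paths of semilength 7, so there are C_7. So Y = C_7 = 429.
X − Y = 16796 − 429 = 16367.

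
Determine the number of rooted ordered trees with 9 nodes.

1430

A rooted plane tree on 9 nodes has 8 edges, and such trees are counted by C_8.
C_8 = 1430.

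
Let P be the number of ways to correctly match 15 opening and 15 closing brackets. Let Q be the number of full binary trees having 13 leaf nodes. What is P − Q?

A balanced arrangement of 15 bracket pairs is a Dyck word of semilength 15, so the count is C_15. So P = C_15 = 9694845.
Full binary trees with 13 leaves have 13−1 = 12 internal nodes, so there are C_12 of them. So Q = C_12 = 208012.
P − Q = 9694845 − 208012 = 9486833.

9486833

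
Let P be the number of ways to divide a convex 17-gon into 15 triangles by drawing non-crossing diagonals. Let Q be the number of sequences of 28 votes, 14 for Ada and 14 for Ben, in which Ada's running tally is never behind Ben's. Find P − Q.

A convex 17-gon is triangulated into 15 triangles, and the number of such triangulations is the Catalan number C_{17−2} = C_15. So P = C_15 = 9694845.
Reading a vote for the leader as '(' and for the other as ')' turns such a sequence into a balanced string of 14 pairs, so the count is C_14. So Q = C_14 = 2674440.
P − Q = 9694845 − 2674440 = 7020405.

7020405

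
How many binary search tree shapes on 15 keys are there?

9694845

Binary trees (left/right distinguished) on n nodes are counted by C_n; here n = 15.
C_15 = C(30,15)/16 = 155117520/16 = 9694845.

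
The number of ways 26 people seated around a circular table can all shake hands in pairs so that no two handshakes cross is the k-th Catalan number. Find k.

13

With 26 = 2·13 people, non-crossing handshake pairings are non-crossing perfect matchings on a circle, counted by C_13.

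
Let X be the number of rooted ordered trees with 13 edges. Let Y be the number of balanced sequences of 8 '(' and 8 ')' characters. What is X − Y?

741470

Rooted ordered trees with n edges are counted by C_n; here n = 13. So X = C_13 = 742900.
Balanced strings of n pairs of brackets are counted by C_n; here n = 8. So Y = C_8 = 1430.
X − Y = 742900 − 1430 = 741470.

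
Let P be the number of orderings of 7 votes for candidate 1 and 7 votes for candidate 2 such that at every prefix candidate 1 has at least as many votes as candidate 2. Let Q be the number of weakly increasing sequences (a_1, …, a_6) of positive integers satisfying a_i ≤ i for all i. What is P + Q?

561

Reading a vote for the leader as '(' and for the other as ')' turns such a sequence into a balanced string of 7 pairs, so the count is C_7. So P = C_7 = 429.
Such sub-staircase sequences of length n are counted by C_n; here n = 6. So Q = C_6 = 132.
P + Q = 429 + 132 = 561.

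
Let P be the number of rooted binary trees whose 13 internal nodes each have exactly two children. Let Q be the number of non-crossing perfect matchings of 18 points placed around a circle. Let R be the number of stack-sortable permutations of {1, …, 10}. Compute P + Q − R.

Full binary trees with n internal nodes are counted by C_n; here n = 13. So P = C_13 = 742900.
Pairing 18 circle points by 9 non-crossing chords gives C_9 matchings. So Q = C_9 = 4862.
Stack-sortable permutations are exactly the 231-avoiding ones, counted by C_n; here n = 10. So R = C_10 = 16796.
P + Q − R = 742900 + 4862 − 16796 = 730966.

730966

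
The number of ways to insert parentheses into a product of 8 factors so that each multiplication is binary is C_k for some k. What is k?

7

Parenthesizations of m factors correspond to full binary trees with m leaves, counted by C_{m−1}; m = 8 gives C_7.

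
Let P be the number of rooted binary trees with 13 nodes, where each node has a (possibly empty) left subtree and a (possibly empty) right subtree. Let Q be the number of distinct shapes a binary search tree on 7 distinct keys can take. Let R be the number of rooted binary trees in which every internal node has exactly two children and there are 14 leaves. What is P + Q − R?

429

Rooted binary trees with 13 nodes (each child slot possibly empty) number C_13. So P = C_13 = 742900.
Binary trees (left/right distinguished) on n nodes are counted by C_n; here n = 7. So Q = C_7 = 429.
A full binary tree with L leaves has L−1 internal nodes and is counted by C_{L−1}; L = 14 gives C_13. So R = C_13 = 742900.
P + Q − R = 742900 + 429 − 742900 = 429.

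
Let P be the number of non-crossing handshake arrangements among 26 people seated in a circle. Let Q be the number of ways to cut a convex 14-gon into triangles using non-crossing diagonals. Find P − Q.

Non-crossing handshake pairings of 2n people are counted by C_n; 26 people gives n = 13. So P = C_13 = 742900.
A convex 14-gon is triangulated into 12 triangles, and the number of such triangulations is the Catalan number C_{14−2} = C_12. So Q = C_12 = 208012.
P − Q = 742900 − 208012 = 534888.

534888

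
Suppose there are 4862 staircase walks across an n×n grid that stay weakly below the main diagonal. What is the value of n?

Such diagonal-avoiding paths in an n×n grid are counted by C_n. Since C_9 = 4862, the index is 9.

9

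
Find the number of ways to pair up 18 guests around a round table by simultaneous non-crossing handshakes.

Non-crossing handshake pairings of 2n people are counted by C_n; 18 people gives n = 9.
C_9 = C(18,9)/10 = 48620/10 = 4862.

4862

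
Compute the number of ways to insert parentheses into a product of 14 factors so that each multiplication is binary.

Ways to associate a product of 14 factors correspond to binary trees on 14 leaves, so the count is C_13.
C_13 = C_12 · 2(2·12+1)/(12+2) = 208012 · 50/14 = 742900.

742900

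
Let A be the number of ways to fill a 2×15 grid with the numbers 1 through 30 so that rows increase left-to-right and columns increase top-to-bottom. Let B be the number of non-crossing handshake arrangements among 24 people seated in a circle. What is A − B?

By the hook-length formula (or a Dyck-path bijection), SYT of shape 2×15 number C_15. So A = C_15 = 9694845.
Non-crossing handshake pairings of 2n people are counted by C_n; 24 people gives n = 12. So B = C_12 = 208012.
A − B = 9694845 − 208012 = 9486833.

9486833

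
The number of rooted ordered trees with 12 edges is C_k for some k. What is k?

12

Rooted ordered trees with n edges are counted by C_n; here n = 12.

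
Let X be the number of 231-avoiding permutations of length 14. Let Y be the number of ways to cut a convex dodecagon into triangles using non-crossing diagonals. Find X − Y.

2657644

Permutations of [n] avoiding any single length-3 pattern are counted by C_n; here n = 14. So X = C_14 = 2674440.
The number of triangulations of a 12-gon is the Catalan number C_10 (index = sides − 2). So Y = C_10 = 16796.
X − Y = 2674440 − 16796 = 2657644.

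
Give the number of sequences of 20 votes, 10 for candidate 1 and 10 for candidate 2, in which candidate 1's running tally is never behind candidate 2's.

Reading a vote for the leader as '(' and for the other as ')' turns such a sequence into a balanced string of 10 pairs, so the count is C_10.
C_10 = 16796.

16796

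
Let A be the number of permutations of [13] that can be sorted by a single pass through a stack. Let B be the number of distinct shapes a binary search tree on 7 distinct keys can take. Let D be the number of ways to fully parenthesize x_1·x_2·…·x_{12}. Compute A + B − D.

684543

Stack-sortable permutations are exactly the 231-avoiding ones, counted by C_n; here n = 13. So A = C_13 = 742900.
There are C_n binary search tree shapes on n keys; with n = 7 that is C_7. So B = C_7 = 429.
Parenthesizations of m factors correspond to full binary trees with m leaves, counted by C_{m−1}; m = 12 gives C_11. So D = C_11 = 58786.
A + B − D = 742900 + 429 − 58786 = 684543.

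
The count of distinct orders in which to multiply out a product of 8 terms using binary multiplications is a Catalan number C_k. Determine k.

7

Parenthesizations of m factors correspond to full binary trees with m leaves, counted by C_{m−1}; m = 8 gives C_7.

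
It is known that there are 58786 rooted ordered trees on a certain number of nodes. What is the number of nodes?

Rooted ordered trees on m nodes are counted by C_{m−1}. Since C_11 = 58786, the index is 11.
So the index is 11, and the number of nodes is 11 + 1 = 12.

12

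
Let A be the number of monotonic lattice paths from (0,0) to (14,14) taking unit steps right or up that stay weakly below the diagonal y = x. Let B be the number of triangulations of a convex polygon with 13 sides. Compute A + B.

2733226

Monotone paths in an n×n grid that stay weakly below the diagonal are counted by C_n; here n = 14. So A = C_14 = 2674440.
The number of triangulations of a 13-gon is the Catalan number C_11 (index = sides − 2). So B = C_11 = 58786.
A + B = 2674440 + 58786 = 2733226.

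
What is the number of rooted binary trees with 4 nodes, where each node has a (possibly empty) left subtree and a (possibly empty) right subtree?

Rooted binary trees with 4 nodes (each child slot possibly empty) number C_4.
C_4 = 14.

14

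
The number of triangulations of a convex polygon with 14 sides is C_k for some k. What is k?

Triangulations of a convex m-gon are counted by C_{m−2}; with m = 14 this is C_12.

12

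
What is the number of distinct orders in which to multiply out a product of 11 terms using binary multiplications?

Bracketing 11 factors into binary products is counted by C_{11−1} = C_10.
C_10 = C_9 · 2(2·9+1)/(9+2) = 4862 · 38/11 = 16796.

16796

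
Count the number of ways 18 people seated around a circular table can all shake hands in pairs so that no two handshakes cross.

Non-crossing handshake pairings of 2n people are counted by C_n; 18 people gives n = 9.
C_9 = 4862.

4862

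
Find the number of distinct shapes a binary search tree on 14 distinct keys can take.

2674440

Rooted binary trees with 14 nodes (each child slot possibly empty) number C_14.
C_14 = C(28,14)/15 = 40116600/15 = 2674440.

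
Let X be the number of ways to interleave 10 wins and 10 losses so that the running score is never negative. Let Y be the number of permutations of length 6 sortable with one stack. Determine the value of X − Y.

Reading a vote for the leader as '(' and for the other as ')' turns such a sequence into a balanced string of 10 pairs, so the count is C_10. So X = C_10 = 16796.
By Knuth's characterisation, the stack-sortable permutations of length 6 are the 231-avoiders, numbering C_6. So Y = C_6 = 132.
X − Y = 16796 − 132 = 16664.

16664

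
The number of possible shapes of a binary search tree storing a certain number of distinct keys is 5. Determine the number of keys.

3

Binary search tree shapes on n keys are counted by C_n, and C_3 = 5.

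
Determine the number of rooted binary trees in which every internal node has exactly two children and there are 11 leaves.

Full binary trees with 11 leaves have 11−1 = 10 internal nodes, so there are C_10 of them.
C_10 = C(20,10)/11 = 184756/11 = 16796.

16796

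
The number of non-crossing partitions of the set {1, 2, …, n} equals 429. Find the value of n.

Non-crossing partitions of [n] are counted by C_n. Since C_7 = 429, the index is 7.

7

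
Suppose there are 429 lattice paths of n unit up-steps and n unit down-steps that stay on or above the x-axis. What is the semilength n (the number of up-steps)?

7

Dyck paths of semilength n are counted by C_n. The Catalan number equal to 429 is C_7.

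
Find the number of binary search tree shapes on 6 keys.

Rooted binary trees with 6 nodes (each child slot possibly empty) number C_6.
C_6 = 132.

132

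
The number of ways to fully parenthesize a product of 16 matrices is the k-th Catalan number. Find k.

Ways to associate a product of 16 factors correspond to binary trees on 16 leaves, so the count is C_15.

15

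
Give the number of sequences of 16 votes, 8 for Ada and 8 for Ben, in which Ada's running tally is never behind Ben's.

1430

Reading a vote for the leader as '(' and for the other as ')' turns such a sequence into a balanced string of 8 pairs, so the count is C_8.
C_8 = C(16,8)/9 = 12870/9 = 1430.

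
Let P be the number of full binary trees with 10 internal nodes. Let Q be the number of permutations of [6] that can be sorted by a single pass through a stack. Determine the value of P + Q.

Full binary trees with n internal nodes are counted by C_n; here n = 10. So P = C_10 = 16796.
By Knuth's characterisation, the stack-sortable permutations of length 6 are the 231-avoiders, numbering C_6. So Q = C_6 = 132.
P + Q = 16796 + 132 = 16928.

16928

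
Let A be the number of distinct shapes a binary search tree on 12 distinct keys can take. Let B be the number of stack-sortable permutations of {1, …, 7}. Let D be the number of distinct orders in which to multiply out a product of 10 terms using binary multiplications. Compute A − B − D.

Rooted binary trees with 12 nodes (each child slot possibly empty) number C_12. So A = C_12 = 208012.
Stack-sortable permutations are exactly the 231-avoiding ones, counted by C_n; here n = 7. So B = C_7 = 429.
Parenthesizations of m factors correspond to full binary trees with m leaves, counted by C_{m−1}; m = 10 gives C_9. So D = C_9 = 4862.
A − B − D = 208012 − 429 − 4862 = 202721.

202721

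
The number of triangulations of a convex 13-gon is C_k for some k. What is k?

11

A convex 13-gon is triangulated into 11 triangles, and the number of such triangulations is the Catalan number C_{13−2} = C_11.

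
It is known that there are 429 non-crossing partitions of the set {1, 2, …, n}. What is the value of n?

Non-crossing partitions of [n] are counted by C_n; 429 = C_7.

7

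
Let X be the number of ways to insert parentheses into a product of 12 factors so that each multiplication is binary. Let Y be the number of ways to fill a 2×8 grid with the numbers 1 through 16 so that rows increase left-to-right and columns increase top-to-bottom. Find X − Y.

57356

Ways to associate a product of 12 factors correspond to binary trees on 12 leaves, so the count is C_11. So X = C_11 = 58786.
Standard Young tableaux of shape 2×n are counted by C_n; here n = 8. So Y = C_8 = 1430.
X − Y = 58786 − 1430 = 57356.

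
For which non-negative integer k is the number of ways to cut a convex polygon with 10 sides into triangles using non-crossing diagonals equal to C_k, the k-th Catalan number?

8

A convex 10-gon is triangulated into 8 triangles, and the number of such triangulations is the Catalan number C_{10−2} = C_8.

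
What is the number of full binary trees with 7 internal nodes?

Full binary trees with n internal nodes are counted by C_n; here n = 7.
C_7 = 429.

429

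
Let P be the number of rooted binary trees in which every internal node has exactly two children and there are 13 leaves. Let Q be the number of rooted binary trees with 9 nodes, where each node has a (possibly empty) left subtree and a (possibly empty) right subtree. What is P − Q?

A full binary tree with L leaves has L−1 internal nodes and is counted by C_{L−1}; L = 13 gives C_12. So P = C_12 = 208012.
Rooted binary trees with 9 nodes (each child slot possibly empty) number C_9. So Q = C_9 = 4862.
P − Q = 208012 − 4862 = 203150.

203150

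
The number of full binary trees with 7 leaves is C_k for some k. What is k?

A full binary tree with L leaves has L−1 internal nodes and is counted by C_{L−1}; L = 7 gives C_6.

6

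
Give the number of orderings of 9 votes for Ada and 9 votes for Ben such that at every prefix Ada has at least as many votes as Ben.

Reading a vote for the leader as '(' and for the other as ')' turns such a sequence into a balanced string of 9 pairs, so the count is C_9.
C_9 = C_8 · 2(2·8+1)/(8+2) = 1430 · 34/10 = 4862.

4862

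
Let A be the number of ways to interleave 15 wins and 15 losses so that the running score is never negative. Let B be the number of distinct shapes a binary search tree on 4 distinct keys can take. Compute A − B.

9694831

Ballot sequences with n votes each where one side never trails are Dyck words, counted by C_n; here n = 15. So A = C_15 = 9694845.
Binary trees (left/right distinguished) on n nodes are counted by C_n; here n = 4. So B = C_4 = 14.
A − B = 9694845 − 14 = 9694831.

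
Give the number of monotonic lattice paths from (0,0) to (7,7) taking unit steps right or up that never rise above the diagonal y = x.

429

Monotone paths in an n×n grid that stay weakly below the diagonal are counted by C_n; here n = 7.
C_7 = C(14,7)/8 = 3432/8 = 429.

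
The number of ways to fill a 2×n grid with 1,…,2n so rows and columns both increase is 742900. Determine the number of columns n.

13

Standard Young tableaux of shape 2×n are counted by C_n, and C_13 = 742900.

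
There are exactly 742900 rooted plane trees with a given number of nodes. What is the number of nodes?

14

Rooted ordered trees on m nodes are counted by C_{m−1}. Since C_13 = 742900, the index is 13.
So the index is 13, and the number of nodes is 13 + 1 = 14.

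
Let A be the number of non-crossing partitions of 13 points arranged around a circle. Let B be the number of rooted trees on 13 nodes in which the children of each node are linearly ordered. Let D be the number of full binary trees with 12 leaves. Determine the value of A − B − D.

The non-crossing partitions of [13] form a lattice of size C_13. So A = C_13 = 742900.
A rooted plane tree on 13 nodes has 12 edges, and such trees are counted by C_12. So B = C_12 = 208012.
Full binary trees with 12 leaves have 12−1 = 11 internal nodes, so there are C_11 of them. So D = C_11 = 58786.
A − B − D = 742900 − 208012 − 58786 = 476102.

476102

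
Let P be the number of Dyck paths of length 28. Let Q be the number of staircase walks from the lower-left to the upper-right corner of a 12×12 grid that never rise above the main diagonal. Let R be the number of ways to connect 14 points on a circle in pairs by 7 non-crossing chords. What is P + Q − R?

2882023

Paths of 14 up- and 14 down-steps that never dip below the axis are Dyck paths; their count is C_14. So P = C_14 = 2674440.
Monotone paths in an n×n grid that stay weakly below the diagonal are counted by C_n; here n = 12. So Q = C_12 = 208012.
Non-crossing perfect matchings of 2n points on a circle are counted by C_n; with 14 points, n = 7. So R = C_7 = 429.
P + Q − R = 2674440 + 208012 − 429 = 2882023.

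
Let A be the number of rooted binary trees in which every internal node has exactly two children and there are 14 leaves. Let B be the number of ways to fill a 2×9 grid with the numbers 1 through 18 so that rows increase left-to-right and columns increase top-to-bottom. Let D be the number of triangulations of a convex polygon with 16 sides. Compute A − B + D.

3412478

A full binary tree with L leaves has L−1 internal nodes and is counted by C_{L−1}; L = 14 gives C_13. So A = C_13 = 742900.
Standard Young tableaux of shape 2×n are counted by C_n; here n = 9. So B = C_9 = 4862.
A convex 16-gon is triangulated into 14 triangles, and the number of such triangulations is the Catalan number C_{16−2} = C_14. So D = C_14 = 2674440.
A − B + D = 742900 − 4862 + 2674440 = 3412478.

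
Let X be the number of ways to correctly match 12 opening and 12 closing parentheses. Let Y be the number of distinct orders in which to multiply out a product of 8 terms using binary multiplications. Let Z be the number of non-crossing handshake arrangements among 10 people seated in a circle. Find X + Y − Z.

208399

With 12 pairs the number of balanced bracket strings is the Catalan number C_12. So X = C_12 = 208012.
Bracketing 8 factors into binary products is counted by C_{8−1} = C_7. So Y = C_7 = 429.
Non-crossing handshake pairings of 2n people are counted by C_n; 10 people gives n = 5. So Z = C_5 = 42.
X + Y − Z = 208012 + 429 − 42 = 208399.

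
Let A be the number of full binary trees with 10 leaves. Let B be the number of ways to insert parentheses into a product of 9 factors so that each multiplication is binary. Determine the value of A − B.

Full binary trees with 10 leaves have 10−1 = 9 internal nodes, so there are C_9 of them. So A = C_9 = 4862.
Ways to associate a product of 9 factors correspond to binary trees on 9 leaves, so the count is C_8. So B = C_8 = 1430.
A − B = 4862 − 1430 = 3432.

3432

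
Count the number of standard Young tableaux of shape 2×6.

132

By the hook-length formula (or a Dyck-path bijection), SYT of shape 2×6 number C_6.
C_6 = C_5 · 2(2·5+1)/(5+2) = 42 · 22/7 = 132.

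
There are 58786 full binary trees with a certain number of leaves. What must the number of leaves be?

12

Full binary trees with L leaves are counted by C_{L−1}; 58786 = C_11.
So the index is 11, and the number of leaves is 11 + 1 = 12.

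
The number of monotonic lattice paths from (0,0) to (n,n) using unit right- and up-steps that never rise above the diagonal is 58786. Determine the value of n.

11

Such diagonal-avoiding paths in an n×n grid are counted by C_n; 58786 = C_11.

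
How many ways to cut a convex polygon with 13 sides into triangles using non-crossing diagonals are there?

58786

The number of triangulations of a 13-gon is the Catalan number C_11 (index = sides − 2).
C_11 = C(22,11)/12 = 705432/12 = 58786.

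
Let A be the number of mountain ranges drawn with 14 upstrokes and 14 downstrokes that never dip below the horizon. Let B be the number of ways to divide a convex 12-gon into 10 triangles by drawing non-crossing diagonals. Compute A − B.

A Dyck path with 14 up-steps and 14 down-steps has semilength 14, so there are C_14 of them. So A = C_14 = 2674440.
A convex 12-gon is triangulated into 10 triangles, and the number of such triangulations is the Catalan number C_{12−2} = C_10. So B = C_10 = 16796.
A − B = 2674440 − 16796 = 2657644.

2657644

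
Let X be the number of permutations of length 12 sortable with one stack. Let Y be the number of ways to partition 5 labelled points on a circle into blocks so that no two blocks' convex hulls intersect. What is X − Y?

207970

Stack-sortable permutations are exactly the 231-avoiding ones, counted by C_n; here n = 12. So X = C_12 = 208012.
Non-crossing partitions of an n-element set are counted by C_n; here n = 5. So Y = C_5 = 42.
X − Y = 208012 − 42 = 207970.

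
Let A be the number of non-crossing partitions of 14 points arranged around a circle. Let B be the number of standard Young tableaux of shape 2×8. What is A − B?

Non-crossing partitions of an n-element set are counted by C_n; here n = 14. So A = C_14 = 2674440.
By the hook-length formula (or a Dyck-path bijection), SYT of shape 2×8 number C_8. So B = C_8 = 1430.
A − B = 2674440 − 1430 = 2673010.

2673010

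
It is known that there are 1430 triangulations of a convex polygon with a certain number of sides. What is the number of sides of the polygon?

Triangulations of a convex m-gon are counted by C_{m−2}; 1430 = C_8.
So m − 2 = 8, giving m = 10 sides.

10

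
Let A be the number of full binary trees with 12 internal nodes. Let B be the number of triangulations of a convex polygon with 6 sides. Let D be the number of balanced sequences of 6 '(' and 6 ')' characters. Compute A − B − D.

The number of full binary trees on 12 internal nodes is the Catalan number C_12. So A = C_12 = 208012.
A convex 6-gon is triangulated into 4 triangles, and the number of such triangulations is the Catalan number C_{6−2} = C_4. So B = C_4 = 14.
A balanced arrangement of 6 bracket pairs is a Dyck word of semilength 6, so the count is C_6. So D = C_6 = 132.
A − B − D = 208012 − 14 − 132 = 207866.

207866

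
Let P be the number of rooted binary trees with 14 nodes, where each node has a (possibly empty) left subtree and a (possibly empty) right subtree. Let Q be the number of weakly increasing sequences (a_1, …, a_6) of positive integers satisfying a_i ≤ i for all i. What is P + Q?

2674572

There are C_n binary search tree shapes on n keys; with n = 14 that is C_14. So P = C_14 = 2674440.
Weakly increasing sequences with a_i ≤ i biject with Dyck paths of semilength 6, so there are C_6. So Q = C_6 = 132.
P + Q = 2674440 + 132 = 2674572.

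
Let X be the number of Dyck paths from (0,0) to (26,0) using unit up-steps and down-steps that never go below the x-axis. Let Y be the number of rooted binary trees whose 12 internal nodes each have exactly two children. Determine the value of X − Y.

534888

A Dyck path with 13 up-steps and 13 down-steps has semilength 13, so there are C_13 of them. So X = C_13 = 742900.
Full binary trees with n internal nodes are counted by C_n; here n = 12. So Y = C_12 = 208012.
X − Y = 742900 − 208012 = 534888.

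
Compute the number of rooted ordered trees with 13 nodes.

Rooted ordered (plane) trees on m nodes have m−1 edges and are counted by C_{m−1}; m = 13 gives C_12.
C_12 = 208012.

208012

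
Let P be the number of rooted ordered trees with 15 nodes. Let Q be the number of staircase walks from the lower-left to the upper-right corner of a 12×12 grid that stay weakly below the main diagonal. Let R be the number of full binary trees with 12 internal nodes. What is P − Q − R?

2258416

A rooted plane tree on 15 nodes has 14 edges, and such trees are counted by C_14. So P = C_14 = 2674440.
Monotone paths in an n×n grid that stay weakly below the diagonal are counted by C_n; here n = 12. So Q = C_12 = 208012.
The number of full binary trees on 12 internal nodes is the Catalan number C_12. So R = C_12 = 208012.
P − Q − R = 2674440 − 208012 − 208012 = 2258416.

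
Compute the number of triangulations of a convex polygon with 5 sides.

5

The number of triangulations of a 5-gon is the Catalan number C_3 (index = sides − 2).
C_3 = 5.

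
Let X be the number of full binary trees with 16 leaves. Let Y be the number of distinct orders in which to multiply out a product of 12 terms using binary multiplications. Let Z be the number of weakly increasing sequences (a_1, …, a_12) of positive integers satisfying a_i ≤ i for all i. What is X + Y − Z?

9545619

A full binary tree with L leaves has L−1 internal nodes and is counted by C_{L−1}; L = 16 gives C_15. So X = C_15 = 9694845.
Parenthesizations of m factors correspond to full binary trees with m leaves, counted by C_{m−1}; m = 12 gives C_11. So Y = C_11 = 58786.
Such sub-staircase sequences of length n are counted by C_n; here n = 12. So Z = C_12 = 208012.
X + Y − Z = 9694845 + 58786 − 208012 = 9545619.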